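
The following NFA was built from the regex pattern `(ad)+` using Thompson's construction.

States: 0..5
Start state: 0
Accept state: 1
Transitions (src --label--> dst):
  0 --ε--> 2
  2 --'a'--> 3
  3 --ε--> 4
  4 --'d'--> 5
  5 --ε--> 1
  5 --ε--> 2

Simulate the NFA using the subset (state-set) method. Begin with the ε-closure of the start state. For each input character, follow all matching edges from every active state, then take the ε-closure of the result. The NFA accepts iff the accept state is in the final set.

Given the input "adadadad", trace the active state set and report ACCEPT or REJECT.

start: ε-closure({0}) = {0,2}
'a' @ 1: {3,4}
'd' @ 2: {1,2,5}  (accept∈set)
'a' @ 3: {3,4}
'd' @ 4: {1,2,5}  (accept∈set)
'a' @ 5: {3,4}
'd' @ 6: {1,2,5}  (accept∈set)
'a' @ 7: {3,4}
'd' @ 8: {1,2,5}  (accept∈set)
final: {1,2,5}; accept 1 in set

Answer: ACCEPT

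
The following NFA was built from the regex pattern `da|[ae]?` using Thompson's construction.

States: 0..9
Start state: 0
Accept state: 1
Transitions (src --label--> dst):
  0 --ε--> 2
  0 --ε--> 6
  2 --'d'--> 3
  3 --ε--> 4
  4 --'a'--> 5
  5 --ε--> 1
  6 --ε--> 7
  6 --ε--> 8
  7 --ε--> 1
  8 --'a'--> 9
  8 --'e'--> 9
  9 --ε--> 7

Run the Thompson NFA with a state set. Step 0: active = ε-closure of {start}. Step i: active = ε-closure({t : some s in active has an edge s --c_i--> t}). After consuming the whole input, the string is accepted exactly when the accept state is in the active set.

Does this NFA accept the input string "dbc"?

Answer: REJECT

Steps:
S₀ = ε-closure({0}) = {0,1,2,6,7,8}
'd' @ 1: {3,4}
'b' @ 2: {}  — no active states
rest 'c' ignored (set empty)
after full input: {}  (accept=1 not in)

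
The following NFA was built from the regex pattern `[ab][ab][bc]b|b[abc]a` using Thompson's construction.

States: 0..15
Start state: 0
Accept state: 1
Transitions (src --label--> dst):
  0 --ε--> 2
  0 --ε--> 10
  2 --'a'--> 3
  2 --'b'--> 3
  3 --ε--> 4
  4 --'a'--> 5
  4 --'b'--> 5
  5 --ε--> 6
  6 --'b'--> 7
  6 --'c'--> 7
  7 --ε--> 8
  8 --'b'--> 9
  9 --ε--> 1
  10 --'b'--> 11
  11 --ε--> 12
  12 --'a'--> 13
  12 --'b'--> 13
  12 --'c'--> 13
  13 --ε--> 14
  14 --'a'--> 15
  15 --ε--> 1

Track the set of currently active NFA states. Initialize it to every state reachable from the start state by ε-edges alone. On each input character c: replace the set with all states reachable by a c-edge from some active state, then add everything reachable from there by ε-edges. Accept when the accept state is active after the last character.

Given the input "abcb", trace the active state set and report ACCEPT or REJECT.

S₀ = ε-closure({0}) = {0,2,10}
'a' @ 1: {3,4}
'b' @ 2: {5,6}
'c' @ 3: {7,8}
'b' @ 4: {1,9}  (accept∈set)
after full input: {1,9}  (accept=1 in)

Answer: ACCEPT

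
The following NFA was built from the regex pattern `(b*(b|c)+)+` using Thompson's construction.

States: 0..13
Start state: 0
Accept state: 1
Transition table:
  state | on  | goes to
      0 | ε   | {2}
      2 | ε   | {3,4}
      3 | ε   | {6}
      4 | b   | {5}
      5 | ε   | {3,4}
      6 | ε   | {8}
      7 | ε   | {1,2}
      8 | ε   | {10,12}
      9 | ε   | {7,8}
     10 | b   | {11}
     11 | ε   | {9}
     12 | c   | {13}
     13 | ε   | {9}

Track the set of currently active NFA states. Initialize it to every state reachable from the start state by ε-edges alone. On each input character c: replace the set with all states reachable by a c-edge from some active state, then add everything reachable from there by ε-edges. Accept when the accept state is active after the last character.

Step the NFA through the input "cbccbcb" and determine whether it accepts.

initial (ε-close {0}): {0,2,3,4,6,8,10,12}
'c' @ 1: {1,2,3,4,6,7,8,9,10,12,13}  [accepting]
'b' @ 2: {1,2,3,4,5,6,7,8,9,10,11,12}  [accepting]
'c' @ 3: {1,2,3,4,6,7,8,9,10,12,13}  [accepting]
'c' @ 4: {1,2,3,4,6,7,8,9,10,12,13}  [accepting]
'b' @ 5: {1,2,3,4,5,6,7,8,9,10,11,12}  [accepting]
'c' @ 6: {1,2,3,4,6,7,8,9,10,12,13}  [accepting]
'b' @ 7: {1,2,3,4,5,6,7,8,9,10,11,12}  [accepting]
end set {1,2,3,4,5,6,7,8,9,10,11,12} — state 1 in

Answer: ACCEPT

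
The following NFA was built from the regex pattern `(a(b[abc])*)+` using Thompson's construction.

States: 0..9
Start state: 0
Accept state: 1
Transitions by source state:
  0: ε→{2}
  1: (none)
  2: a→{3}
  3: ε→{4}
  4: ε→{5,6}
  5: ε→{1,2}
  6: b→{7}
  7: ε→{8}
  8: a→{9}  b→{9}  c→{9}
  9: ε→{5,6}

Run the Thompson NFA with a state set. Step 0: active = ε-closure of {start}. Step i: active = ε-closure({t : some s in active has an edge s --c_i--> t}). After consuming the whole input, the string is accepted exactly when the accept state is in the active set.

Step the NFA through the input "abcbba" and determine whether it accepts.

Answer: ACCEPT

Steps:
initial (ε-close {0}): {0,2}
'a' @ 1: {1,2,3,4,5,6}  ✓accept
'b' @ 2: {7,8}
'c' @ 3: {1,2,5,6,9}  ✓accept
'b' @ 4: {7,8}
'b' @ 5: {1,2,5,6,9}  ✓accept
'a' @ 6: {1,2,3,4,5,6}  ✓accept
final: {1,2,3,4,5,6}; accept 1 in set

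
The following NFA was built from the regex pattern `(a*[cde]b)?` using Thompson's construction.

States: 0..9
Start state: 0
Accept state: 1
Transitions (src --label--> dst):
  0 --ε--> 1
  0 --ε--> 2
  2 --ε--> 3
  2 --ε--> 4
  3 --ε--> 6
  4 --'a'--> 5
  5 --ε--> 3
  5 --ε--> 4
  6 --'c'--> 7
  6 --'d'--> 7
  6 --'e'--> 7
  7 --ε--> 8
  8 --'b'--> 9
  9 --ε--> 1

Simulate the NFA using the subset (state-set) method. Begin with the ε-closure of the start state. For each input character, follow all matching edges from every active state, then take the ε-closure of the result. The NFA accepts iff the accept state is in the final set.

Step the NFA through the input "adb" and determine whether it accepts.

start: ε-closure({0}) = {0,1,2,3,4,6}
'a' @ 1: {3,4,5,6}
'd' @ 2: {7,8}
'b' @ 3: {1,9}  ✓accept
after full input: {1,9}  (accept=1 in)

Answer: ACCEPT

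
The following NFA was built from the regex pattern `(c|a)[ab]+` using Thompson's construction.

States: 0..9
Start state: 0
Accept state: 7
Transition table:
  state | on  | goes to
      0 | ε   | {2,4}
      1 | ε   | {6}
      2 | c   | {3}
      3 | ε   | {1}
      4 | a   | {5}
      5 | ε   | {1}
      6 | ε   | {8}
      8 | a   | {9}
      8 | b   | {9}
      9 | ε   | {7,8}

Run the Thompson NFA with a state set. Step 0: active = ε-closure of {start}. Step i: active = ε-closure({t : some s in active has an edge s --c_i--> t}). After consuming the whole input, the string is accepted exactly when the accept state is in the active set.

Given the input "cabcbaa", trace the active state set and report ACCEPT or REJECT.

Answer: REJECT

Trace:
initial (ε-close {0}): {0,2,4}
'c' @ 1: {1,3,6,8}
'a' @ 2: {7,8,9}  (accept∈set)
'b' @ 3: {7,8,9}  (accept∈set)
'c' @ 4: {}  — state set empty
rest 'baa' ignored (set empty)
after full input: {}  (accept=7 not in)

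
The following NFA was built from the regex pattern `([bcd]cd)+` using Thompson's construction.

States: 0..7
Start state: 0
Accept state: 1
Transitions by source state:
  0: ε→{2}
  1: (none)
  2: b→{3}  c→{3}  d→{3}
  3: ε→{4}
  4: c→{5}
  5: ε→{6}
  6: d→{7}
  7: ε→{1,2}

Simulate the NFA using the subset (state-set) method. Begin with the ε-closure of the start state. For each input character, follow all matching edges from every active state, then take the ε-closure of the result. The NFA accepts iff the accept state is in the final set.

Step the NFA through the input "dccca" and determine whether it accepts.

start: ε-closure({0}) = {0,2}
'd' @ 1: {3,4}
'c' @ 2: {5,6}
'c' @ 3: {}  — dead — no transitions
rest 'ca' ignored (set empty)
end set {} — state 1 not in

Answer: REJECT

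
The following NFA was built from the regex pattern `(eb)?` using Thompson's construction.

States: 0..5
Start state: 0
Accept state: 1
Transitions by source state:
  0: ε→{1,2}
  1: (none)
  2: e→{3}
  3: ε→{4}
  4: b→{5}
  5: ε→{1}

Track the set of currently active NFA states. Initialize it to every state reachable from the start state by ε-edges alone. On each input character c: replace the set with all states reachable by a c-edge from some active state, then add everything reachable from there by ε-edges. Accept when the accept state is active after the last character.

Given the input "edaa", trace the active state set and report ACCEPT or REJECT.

initial (ε-close {0}): {0,1,2}
'e' @ 1: {3,4}
'd' @ 2: {}  — dead — no transitions
rest 'aa' ignored (set empty)
final: {}; accept 1 not in set

Answer: REJECT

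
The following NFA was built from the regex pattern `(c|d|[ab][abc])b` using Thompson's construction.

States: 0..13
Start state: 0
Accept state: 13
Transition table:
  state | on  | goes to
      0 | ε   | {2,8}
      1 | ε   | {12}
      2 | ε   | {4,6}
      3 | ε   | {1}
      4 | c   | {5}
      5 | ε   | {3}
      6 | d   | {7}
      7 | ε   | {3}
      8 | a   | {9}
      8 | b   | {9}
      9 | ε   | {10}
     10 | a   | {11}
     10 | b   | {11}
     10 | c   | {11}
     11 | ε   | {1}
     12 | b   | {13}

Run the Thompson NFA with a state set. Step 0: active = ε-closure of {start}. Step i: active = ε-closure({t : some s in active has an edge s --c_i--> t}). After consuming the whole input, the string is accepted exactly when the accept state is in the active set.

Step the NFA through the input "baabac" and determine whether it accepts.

Answer: REJECT

Trace:
S₀ = ε-closure({0}) = {0,2,4,6,8}
'b' @ 1: {9,10}
'a' @ 2: {1,11,12}
'a' @ 3: {}  — state set empty
rest 'bac' ignored (set empty)
after full input: {}  (accept=13 not in)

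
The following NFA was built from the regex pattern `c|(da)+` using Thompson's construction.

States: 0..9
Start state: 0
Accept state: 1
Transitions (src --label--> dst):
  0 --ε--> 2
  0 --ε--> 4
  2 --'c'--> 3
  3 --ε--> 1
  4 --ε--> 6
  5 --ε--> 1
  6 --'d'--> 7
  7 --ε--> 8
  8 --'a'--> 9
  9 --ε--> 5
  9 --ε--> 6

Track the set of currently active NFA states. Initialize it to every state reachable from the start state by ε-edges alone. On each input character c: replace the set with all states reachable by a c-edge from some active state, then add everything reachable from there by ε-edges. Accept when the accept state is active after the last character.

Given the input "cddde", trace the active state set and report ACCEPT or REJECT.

start: ε-closure({0}) = {0,2,4,6}
'c' @ 1: {1,3}  (accept∈set)
'd' @ 2: {}  — dead — no transitions
rest 'dde' ignored (set empty)
final: {}; accept 1 not in set

Answer: REJECT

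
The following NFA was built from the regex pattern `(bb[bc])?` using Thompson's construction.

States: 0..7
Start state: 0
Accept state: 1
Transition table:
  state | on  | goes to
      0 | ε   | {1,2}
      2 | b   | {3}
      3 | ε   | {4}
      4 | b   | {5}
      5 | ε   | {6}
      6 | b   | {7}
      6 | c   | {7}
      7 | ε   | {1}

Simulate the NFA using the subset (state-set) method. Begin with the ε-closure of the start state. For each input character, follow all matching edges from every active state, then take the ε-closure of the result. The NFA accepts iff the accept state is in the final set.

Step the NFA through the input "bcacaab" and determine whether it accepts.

Answer: REJECT

Trace:
initial (ε-close {0}): {0,1,2}
'b' @ 1: {3,4}
'c' @ 2: {}  — state set empty
rest 'acaab' ignored (set empty)
after full input: {}  (accept=1 not in)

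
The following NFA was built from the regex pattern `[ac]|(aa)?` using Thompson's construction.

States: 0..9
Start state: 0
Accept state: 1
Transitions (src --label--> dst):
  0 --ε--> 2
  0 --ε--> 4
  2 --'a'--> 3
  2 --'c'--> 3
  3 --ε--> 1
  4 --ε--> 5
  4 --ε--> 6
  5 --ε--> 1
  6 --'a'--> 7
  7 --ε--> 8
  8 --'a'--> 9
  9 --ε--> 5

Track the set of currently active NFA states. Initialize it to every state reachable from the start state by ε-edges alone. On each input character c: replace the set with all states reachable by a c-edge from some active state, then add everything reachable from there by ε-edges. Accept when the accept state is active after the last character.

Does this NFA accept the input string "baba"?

start: ε-closure({0}) = {0,1,2,4,5,6}
'b' @ 1: {}  — dead — no transitions
rest 'aba' ignored (set empty)
end set {} — state 1 not in

Answer: REJECT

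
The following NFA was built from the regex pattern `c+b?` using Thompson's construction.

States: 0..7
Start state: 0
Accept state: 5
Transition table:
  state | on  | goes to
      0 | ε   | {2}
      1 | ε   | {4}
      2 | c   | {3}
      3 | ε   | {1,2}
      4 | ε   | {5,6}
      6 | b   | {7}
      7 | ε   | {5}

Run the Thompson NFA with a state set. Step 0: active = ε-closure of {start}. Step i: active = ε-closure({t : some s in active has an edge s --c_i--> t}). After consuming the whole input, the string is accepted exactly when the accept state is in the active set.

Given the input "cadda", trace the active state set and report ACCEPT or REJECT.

Answer: REJECT

Derivation:
initial (ε-close {0}): {0,2}
'c' @ 1: {1,2,3,4,5,6}  ✓accept
'a' @ 2: {}  — no active states
rest 'dda' ignored (set empty)
end set {} — state 5 not in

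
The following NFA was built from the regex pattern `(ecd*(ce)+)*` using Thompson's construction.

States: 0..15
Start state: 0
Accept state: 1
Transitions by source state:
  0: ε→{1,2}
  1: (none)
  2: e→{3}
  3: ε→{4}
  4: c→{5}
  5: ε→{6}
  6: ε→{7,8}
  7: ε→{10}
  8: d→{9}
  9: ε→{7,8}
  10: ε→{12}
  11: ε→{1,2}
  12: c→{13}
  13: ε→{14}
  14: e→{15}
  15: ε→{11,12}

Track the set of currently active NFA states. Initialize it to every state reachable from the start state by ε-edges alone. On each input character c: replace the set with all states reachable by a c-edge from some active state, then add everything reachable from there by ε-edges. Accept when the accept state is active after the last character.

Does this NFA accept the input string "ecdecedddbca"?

Answer: REJECT

Steps:
S₀ = ε-closure({0}) = {0,1,2}
'e' @ 1: {3,4}
'c' @ 2: {5,6,7,8,10,12}
'd' @ 3: {7,8,9,10,12}
'e' @ 4: {}  — no active states
rest 'cedddbca' ignored (set empty)
end set {} — state 1 not in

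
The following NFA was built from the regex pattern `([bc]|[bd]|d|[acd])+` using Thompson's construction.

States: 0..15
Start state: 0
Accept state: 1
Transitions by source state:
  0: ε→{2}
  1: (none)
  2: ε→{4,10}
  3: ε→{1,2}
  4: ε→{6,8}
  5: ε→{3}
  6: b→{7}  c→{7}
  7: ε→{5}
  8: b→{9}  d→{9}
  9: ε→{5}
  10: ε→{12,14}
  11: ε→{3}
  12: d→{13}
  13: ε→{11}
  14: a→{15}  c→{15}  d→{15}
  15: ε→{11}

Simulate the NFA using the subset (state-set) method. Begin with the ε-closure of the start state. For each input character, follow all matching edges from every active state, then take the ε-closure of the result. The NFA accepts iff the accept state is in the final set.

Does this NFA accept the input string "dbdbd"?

Answer: ACCEPT

Derivation:
start: ε-closure({0}) = {0,2,4,6,8,10,12,14}
'd' @ 1: {1,2,3,4,5,6,8,9,10,11,12,13,14,15}  [accepting]
'b' @ 2: {1,2,3,4,5,6,7,8,9,10,12,14}  [accepting]
'd' @ 3: {1,2,3,4,5,6,8,9,10,11,12,13,14,15}  [accepting]
'b' @ 4: {1,2,3,4,5,6,7,8,9,10,12,14}  [accepting]
'd' @ 5: {1,2,3,4,5,6,8,9,10,11,12,13,14,15}  [accepting]
final: {1,2,3,4,5,6,8,9,10,11,12,13,14,15}; accept 1 in set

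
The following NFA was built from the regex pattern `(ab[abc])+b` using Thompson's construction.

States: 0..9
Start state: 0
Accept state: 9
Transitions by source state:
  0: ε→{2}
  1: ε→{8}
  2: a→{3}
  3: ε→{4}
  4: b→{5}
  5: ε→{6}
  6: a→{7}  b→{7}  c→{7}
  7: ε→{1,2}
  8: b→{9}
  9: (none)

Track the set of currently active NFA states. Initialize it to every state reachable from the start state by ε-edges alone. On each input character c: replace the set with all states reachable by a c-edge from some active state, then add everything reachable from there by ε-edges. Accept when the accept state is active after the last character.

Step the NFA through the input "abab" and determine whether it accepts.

Answer: ACCEPT

Steps:
initial (ε-close {0}): {0,2}
'a' @ 1: {3,4}
'b' @ 2: {5,6}
'a' @ 3: {1,2,7,8}
'b' @ 4: {9}  ✓accept
end set {9} — state 9 in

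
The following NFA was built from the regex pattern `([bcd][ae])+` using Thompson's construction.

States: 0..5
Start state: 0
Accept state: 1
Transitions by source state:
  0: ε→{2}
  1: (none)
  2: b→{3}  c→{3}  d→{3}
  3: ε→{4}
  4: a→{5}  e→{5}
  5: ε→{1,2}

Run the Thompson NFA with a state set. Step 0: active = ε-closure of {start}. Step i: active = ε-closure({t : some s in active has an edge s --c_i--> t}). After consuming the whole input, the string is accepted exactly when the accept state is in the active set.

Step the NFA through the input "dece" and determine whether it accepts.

start: ε-closure({0}) = {0,2}
'd' @ 1: {3,4}
'e' @ 2: {1,2,5}  (accept∈set)
'c' @ 3: {3,4}
'e' @ 4: {1,2,5}  (accept∈set)
final: {1,2,5}; accept 1 in set

Answer: ACCEPT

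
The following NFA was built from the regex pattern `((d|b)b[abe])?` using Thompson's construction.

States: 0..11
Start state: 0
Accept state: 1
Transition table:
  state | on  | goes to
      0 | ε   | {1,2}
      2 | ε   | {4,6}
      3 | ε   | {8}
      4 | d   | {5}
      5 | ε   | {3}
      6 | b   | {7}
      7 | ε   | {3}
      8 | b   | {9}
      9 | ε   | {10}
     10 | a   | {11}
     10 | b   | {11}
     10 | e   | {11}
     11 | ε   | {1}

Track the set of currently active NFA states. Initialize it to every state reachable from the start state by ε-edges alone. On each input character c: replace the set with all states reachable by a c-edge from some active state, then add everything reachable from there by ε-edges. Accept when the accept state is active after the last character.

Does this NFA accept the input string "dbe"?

start: ε-closure({0}) = {0,1,2,4,6}
'd' @ 1: {3,5,8}
'b' @ 2: {9,10}
'e' @ 3: {1,11}  (accept∈set)
final: {1,11}; accept 1 in set

Answer: ACCEPT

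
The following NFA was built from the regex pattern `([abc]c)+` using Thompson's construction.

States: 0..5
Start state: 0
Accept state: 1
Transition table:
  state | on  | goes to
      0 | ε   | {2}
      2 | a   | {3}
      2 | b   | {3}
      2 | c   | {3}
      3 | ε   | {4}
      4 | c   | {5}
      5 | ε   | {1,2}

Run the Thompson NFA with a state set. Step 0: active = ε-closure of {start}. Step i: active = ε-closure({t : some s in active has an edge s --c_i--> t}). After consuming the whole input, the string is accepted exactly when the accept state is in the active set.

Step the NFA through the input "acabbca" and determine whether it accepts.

Answer: REJECT

Steps:
initial (ε-close {0}): {0,2}
'a' @ 1: {3,4}
'c' @ 2: {1,2,5}  [accepting]
'a' @ 3: {3,4}
'b' @ 4: {}  — dead — no transitions
rest 'bca' ignored (set empty)
after full input: {}  (accept=1 not in)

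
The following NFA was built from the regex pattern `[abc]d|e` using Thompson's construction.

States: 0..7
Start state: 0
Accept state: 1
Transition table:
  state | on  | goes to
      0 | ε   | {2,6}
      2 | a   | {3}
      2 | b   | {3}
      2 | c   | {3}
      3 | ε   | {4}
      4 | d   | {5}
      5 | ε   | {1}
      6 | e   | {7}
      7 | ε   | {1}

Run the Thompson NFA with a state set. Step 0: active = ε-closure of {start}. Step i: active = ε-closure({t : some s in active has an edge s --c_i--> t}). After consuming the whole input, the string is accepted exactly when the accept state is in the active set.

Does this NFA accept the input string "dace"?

initial (ε-close {0}): {0,2,6}
'd' @ 1: {}  — dead — no transitions
rest 'ace' ignored (set empty)
end set {} — state 1 not in

Answer: REJECT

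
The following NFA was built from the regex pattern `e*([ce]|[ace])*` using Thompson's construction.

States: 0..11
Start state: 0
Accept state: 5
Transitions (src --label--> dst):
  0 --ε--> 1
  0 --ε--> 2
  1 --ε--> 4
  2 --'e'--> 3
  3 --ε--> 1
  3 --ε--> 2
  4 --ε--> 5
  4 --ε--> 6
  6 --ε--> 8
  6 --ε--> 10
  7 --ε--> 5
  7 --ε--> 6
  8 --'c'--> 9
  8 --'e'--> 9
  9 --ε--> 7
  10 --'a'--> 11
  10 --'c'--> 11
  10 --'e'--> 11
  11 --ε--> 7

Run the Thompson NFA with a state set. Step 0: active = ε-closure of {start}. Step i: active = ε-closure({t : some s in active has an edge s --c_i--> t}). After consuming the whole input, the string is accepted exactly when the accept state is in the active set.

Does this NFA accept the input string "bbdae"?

S₀ = ε-closure({0}) = {0,1,2,4,5,6,8,10}
'b' @ 1: {}  — no active states
rest 'bdae' ignored (set empty)
after full input: {}  (accept=5 not in)

Answer: REJECT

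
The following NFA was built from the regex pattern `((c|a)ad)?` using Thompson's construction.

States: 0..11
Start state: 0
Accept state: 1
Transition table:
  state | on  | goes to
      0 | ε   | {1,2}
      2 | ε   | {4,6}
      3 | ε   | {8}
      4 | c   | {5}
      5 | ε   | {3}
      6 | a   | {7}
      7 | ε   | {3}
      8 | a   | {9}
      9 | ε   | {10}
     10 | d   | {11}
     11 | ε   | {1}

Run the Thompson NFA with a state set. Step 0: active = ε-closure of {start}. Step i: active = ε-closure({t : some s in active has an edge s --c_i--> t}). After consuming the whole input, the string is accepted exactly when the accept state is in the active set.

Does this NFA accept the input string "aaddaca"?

initial (ε-close {0}): {0,1,2,4,6}
'a' @ 1: {3,7,8}
'a' @ 2: {9,10}
'd' @ 3: {1,11}  ✓accept
'd' @ 4: {}  — dead — no transitions
rest 'aca' ignored (set empty)
after full input: {}  (accept=1 not in)

Answer: REJECT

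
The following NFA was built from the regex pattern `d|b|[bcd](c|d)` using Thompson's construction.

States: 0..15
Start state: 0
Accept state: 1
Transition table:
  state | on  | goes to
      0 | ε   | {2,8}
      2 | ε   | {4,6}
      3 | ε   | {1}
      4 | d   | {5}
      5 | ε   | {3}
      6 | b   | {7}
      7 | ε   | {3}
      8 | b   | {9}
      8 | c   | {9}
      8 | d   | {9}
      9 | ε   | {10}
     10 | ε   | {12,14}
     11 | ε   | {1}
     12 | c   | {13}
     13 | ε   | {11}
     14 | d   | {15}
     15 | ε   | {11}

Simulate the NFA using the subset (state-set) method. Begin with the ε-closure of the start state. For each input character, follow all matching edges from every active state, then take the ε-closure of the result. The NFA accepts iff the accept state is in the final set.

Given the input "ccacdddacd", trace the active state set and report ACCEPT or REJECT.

initial (ε-close {0}): {0,2,4,6,8}
'c' @ 1: {9,10,12,14}
'c' @ 2: {1,11,13}  ✓accept
'a' @ 3: {}  — no active states
rest 'cdddacd' ignored (set empty)
after full input: {}  (accept=1 not in)

Answer: REJECT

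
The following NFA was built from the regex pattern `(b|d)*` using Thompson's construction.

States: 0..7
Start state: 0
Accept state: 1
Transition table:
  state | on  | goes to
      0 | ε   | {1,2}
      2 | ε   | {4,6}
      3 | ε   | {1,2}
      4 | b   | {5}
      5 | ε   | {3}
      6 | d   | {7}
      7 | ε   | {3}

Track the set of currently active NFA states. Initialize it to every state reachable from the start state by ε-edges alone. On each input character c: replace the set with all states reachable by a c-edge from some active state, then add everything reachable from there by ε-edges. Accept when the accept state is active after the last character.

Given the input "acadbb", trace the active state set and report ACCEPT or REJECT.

initial (ε-close {0}): {0,1,2,4,6}
'a' @ 1: {}  — dead — no transitions
rest 'cadbb' ignored (set empty)
after full input: {}  (accept=1 not in)

Answer: REJECT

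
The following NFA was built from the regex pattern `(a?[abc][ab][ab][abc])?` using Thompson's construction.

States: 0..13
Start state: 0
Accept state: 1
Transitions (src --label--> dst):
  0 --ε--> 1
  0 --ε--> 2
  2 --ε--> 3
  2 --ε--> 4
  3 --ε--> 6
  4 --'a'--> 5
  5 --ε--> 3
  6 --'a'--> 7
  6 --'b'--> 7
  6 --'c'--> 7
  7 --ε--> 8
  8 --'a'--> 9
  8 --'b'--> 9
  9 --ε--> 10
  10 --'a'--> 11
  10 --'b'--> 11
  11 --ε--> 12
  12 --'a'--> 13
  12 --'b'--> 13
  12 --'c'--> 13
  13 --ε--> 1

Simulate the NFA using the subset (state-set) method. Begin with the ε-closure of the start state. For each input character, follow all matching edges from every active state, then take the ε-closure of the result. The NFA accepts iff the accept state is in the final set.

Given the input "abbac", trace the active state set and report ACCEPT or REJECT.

start: ε-closure({0}) = {0,1,2,3,4,6}
'a' @ 1: {3,5,6,7,8}
'b' @ 2: {7,8,9,10}
'b' @ 3: {9,10,11,12}
'a' @ 4: {1,11,12,13}  (accept∈set)
'c' @ 5: {1,13}  (accept∈set)
final: {1,13}; accept 1 in set

Answer: ACCEPT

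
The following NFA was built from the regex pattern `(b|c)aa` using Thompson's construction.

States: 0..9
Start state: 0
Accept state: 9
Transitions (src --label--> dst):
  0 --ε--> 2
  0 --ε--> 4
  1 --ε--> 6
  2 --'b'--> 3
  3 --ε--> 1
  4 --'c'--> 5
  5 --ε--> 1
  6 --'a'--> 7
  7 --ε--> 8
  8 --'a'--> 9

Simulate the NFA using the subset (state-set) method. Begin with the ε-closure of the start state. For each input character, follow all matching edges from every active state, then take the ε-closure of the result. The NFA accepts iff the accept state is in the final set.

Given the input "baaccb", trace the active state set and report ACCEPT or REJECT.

S₀ = ε-closure({0}) = {0,2,4}
'b' @ 1: {1,3,6}
'a' @ 2: {7,8}
'a' @ 3: {9}  [accepting]
'c' @ 4: {}  — dead — no transitions
rest 'cb' ignored (set empty)
end set {} — state 9 not in

Answer: REJECT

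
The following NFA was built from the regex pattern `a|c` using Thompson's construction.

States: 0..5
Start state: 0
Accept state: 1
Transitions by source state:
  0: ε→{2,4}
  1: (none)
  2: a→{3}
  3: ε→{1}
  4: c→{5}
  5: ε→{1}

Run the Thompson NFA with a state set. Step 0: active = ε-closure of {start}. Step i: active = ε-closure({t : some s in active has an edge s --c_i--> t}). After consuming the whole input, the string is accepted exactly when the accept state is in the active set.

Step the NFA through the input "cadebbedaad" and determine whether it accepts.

initial (ε-close {0}): {0,2,4}
'c' @ 1: {1,5}  (accept∈set)
'a' @ 2: {}  — no active states
rest 'debbedaad' ignored (set empty)
after full input: {}  (accept=1 not in)

Answer: REJECT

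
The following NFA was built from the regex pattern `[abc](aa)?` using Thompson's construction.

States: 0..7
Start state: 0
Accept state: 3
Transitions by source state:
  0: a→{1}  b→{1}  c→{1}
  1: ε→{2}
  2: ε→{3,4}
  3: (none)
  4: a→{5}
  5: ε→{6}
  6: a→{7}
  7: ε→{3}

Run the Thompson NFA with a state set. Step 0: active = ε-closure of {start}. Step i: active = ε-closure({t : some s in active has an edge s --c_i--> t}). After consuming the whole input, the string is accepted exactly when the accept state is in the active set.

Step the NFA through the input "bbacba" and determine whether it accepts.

S₀ = ε-closure({0}) = {0}
'b' @ 1: {1,2,3,4}  [accepting]
'b' @ 2: {}  — state set empty
rest 'acba' ignored (set empty)
after full input: {}  (accept=3 not in)

Answer: REJECT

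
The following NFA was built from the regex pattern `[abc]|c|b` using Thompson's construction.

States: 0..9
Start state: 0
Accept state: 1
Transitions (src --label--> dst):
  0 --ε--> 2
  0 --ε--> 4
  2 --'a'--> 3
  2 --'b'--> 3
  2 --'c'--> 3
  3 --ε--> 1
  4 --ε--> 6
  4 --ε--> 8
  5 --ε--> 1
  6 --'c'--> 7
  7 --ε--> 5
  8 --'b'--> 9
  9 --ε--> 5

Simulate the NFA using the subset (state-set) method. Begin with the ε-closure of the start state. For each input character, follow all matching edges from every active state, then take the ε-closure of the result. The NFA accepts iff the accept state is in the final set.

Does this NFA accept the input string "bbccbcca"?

Answer: REJECT

Steps:
start: ε-closure({0}) = {0,2,4,6,8}
'b' @ 1: {1,3,5,9}  [accepting]
'b' @ 2: {}  — no active states
rest 'ccbcca' ignored (set empty)
after full input: {}  (accept=1 not in)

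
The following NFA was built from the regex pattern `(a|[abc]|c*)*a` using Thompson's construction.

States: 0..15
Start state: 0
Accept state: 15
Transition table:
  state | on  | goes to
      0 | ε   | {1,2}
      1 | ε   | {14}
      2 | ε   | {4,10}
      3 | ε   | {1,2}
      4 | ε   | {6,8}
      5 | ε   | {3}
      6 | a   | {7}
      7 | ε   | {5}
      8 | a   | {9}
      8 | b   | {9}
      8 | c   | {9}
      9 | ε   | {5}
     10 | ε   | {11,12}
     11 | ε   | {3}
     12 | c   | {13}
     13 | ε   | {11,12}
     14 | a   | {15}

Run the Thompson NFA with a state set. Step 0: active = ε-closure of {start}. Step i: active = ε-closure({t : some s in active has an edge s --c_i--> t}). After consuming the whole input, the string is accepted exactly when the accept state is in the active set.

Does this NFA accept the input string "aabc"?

start: ε-closure({0}) = {0,1,2,3,4,6,8,10,11,12,14}
'a' @ 1: {1,2,3,4,5,6,7,8,9,10,11,12,14,15}  (accept∈set)
'a' @ 2: {1,2,3,4,5,6,7,8,9,10,11,12,14,15}  (accept∈set)
'b' @ 3: {1,2,3,4,5,6,8,9,10,11,12,14}
'c' @ 4: {1,2,3,4,5,6,8,9,10,11,12,13,14}
final: {1,2,3,4,5,6,8,9,10,11,12,13,14}; accept 15 not in set

Answer: REJECT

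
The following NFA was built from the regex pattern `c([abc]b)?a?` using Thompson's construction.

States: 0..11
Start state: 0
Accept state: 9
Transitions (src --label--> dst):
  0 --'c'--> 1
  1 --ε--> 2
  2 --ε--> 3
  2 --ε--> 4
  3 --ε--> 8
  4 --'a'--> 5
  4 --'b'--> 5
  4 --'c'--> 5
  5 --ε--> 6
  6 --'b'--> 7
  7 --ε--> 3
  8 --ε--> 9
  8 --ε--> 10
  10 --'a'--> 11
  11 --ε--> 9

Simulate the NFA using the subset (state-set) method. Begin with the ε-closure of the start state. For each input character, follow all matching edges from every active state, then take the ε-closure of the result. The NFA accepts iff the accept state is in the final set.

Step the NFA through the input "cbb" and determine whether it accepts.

initial (ε-close {0}): {0}
'c' @ 1: {1,2,3,4,8,9,10}  ✓accept
'b' @ 2: {5,6}
'b' @ 3: {3,7,8,9,10}  ✓accept
after full input: {3,7,8,9,10}  (accept=9 in)

Answer: ACCEPT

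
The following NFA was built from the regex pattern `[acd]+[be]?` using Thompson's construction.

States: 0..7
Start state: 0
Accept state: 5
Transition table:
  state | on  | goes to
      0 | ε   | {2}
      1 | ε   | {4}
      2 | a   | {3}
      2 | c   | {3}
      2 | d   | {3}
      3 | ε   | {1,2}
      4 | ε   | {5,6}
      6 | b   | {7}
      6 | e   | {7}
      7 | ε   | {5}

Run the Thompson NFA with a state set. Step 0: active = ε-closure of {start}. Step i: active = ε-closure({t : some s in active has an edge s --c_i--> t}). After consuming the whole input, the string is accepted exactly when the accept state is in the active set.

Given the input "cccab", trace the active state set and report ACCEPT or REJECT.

S₀ = ε-closure({0}) = {0,2}
'c' @ 1: {1,2,3,4,5,6}  (accept∈set)
'c' @ 2: {1,2,3,4,5,6}  (accept∈set)
'c' @ 3: {1,2,3,4,5,6}  (accept∈set)
'a' @ 4: {1,2,3,4,5,6}  (accept∈set)
'b' @ 5: {5,7}  (accept∈set)
end set {5,7} — state 5 in

Answer: ACCEPT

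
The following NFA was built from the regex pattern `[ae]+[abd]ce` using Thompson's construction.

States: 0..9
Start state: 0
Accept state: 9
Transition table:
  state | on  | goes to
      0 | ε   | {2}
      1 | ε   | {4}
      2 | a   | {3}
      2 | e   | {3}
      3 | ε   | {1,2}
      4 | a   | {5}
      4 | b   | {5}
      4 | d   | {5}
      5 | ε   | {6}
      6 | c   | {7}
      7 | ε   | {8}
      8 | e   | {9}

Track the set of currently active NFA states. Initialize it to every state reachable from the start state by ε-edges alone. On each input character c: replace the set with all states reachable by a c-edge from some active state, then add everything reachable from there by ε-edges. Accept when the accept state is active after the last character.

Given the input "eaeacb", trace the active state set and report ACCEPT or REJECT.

Answer: REJECT

Trace:
start: ε-closure({0}) = {0,2}
'e' @ 1: {1,2,3,4}
'a' @ 2: {1,2,3,4,5,6}
'e' @ 3: {1,2,3,4}
'a' @ 4: {1,2,3,4,5,6}
'c' @ 5: {7,8}
'b' @ 6: {}  — no active states
after full input: {}  (accept=9 not in)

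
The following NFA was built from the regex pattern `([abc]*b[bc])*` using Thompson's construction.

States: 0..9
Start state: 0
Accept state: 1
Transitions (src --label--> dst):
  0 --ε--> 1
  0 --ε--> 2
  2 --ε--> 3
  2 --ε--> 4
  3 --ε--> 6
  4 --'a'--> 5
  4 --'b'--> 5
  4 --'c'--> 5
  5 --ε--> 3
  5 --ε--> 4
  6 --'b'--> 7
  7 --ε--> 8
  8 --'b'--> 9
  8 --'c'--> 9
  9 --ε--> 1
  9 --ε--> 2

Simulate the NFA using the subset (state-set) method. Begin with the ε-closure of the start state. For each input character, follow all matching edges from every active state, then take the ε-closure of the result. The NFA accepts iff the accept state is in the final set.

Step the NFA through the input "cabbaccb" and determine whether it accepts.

initial (ε-close {0}): {0,1,2,3,4,6}
'c' @ 1: {3,4,5,6}
'a' @ 2: {3,4,5,6}
'b' @ 3: {3,4,5,6,7,8}
'b' @ 4: {1,2,3,4,5,6,7,8,9}  (accept∈set)
'a' @ 5: {3,4,5,6}
'c' @ 6: {3,4,5,6}
'c' @ 7: {3,4,5,6}
'b' @ 8: {3,4,5,6,7,8}
after full input: {3,4,5,6,7,8}  (accept=1 not in)

Answer: REJECT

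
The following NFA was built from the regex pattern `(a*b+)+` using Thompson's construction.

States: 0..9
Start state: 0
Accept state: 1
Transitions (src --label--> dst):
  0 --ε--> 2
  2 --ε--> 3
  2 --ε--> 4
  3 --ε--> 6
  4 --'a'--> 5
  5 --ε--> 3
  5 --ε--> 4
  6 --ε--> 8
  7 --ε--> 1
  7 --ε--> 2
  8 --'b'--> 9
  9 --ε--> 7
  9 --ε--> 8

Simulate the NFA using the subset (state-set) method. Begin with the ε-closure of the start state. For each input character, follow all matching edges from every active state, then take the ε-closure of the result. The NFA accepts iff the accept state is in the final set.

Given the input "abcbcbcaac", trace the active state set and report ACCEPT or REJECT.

start: ε-closure({0}) = {0,2,3,4,6,8}
'a' @ 1: {3,4,5,6,8}
'b' @ 2: {1,2,3,4,6,7,8,9}  (accept∈set)
'c' @ 3: {}  — state set empty
rest 'bcbcaac' ignored (set empty)
final: {}; accept 1 not in set

Answer: REJECT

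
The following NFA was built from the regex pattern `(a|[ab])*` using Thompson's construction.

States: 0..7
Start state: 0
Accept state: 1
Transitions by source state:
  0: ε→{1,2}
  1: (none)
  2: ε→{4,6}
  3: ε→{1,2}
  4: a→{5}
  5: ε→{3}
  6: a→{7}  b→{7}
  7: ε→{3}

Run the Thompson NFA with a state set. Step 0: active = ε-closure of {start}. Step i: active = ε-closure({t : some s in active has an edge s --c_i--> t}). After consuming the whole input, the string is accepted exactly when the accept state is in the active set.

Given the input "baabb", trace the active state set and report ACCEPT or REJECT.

Answer: ACCEPT

Derivation:
start: ε-closure({0}) = {0,1,2,4,6}
'b' @ 1: {1,2,3,4,6,7}  (accept∈set)
'a' @ 2: {1,2,3,4,5,6,7}  (accept∈set)
'a' @ 3: {1,2,3,4,5,6,7}  (accept∈set)
'b' @ 4: {1,2,3,4,6,7}  (accept∈set)
'b' @ 5: {1,2,3,4,6,7}  (accept∈set)
after full input: {1,2,3,4,6,7}  (accept=1 in)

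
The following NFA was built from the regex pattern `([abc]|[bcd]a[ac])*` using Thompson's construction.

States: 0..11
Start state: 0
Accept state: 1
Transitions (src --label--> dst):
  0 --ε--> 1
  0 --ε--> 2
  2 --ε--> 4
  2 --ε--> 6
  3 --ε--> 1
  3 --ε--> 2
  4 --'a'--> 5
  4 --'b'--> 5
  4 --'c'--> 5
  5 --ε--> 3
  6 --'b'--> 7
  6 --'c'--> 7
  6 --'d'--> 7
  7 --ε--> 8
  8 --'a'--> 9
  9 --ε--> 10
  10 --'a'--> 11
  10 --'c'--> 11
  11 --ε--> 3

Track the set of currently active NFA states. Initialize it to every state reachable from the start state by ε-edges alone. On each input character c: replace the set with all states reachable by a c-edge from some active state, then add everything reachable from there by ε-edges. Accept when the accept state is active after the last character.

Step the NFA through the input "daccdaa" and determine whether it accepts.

Answer: ACCEPT

Trace:
S₀ = ε-closure({0}) = {0,1,2,4,6}
'd' @ 1: {7,8}
'a' @ 2: {9,10}
'c' @ 3: {1,2,3,4,6,11}  ✓accept
'c' @ 4: {1,2,3,4,5,6,7,8}  ✓accept
'd' @ 5: {7,8}
'a' @ 6: {9,10}
'a' @ 7: {1,2,3,4,6,11}  ✓accept
final: {1,2,3,4,6,11}; accept 1 in set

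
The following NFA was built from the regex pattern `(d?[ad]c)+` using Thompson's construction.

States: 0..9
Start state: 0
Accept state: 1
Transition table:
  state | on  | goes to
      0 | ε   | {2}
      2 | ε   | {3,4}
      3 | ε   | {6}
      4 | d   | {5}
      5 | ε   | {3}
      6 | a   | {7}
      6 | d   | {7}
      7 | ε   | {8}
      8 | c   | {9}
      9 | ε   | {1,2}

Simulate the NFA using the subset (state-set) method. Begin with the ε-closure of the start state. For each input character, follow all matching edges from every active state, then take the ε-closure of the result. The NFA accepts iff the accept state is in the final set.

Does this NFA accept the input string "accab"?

Answer: REJECT

Derivation:
start: ε-closure({0}) = {0,2,3,4,6}
'a' @ 1: {7,8}
'c' @ 2: {1,2,3,4,6,9}  (accept∈set)
'c' @ 3: {}  — dead — no transitions
rest 'ab' ignored (set empty)
final: {}; accept 1 not in set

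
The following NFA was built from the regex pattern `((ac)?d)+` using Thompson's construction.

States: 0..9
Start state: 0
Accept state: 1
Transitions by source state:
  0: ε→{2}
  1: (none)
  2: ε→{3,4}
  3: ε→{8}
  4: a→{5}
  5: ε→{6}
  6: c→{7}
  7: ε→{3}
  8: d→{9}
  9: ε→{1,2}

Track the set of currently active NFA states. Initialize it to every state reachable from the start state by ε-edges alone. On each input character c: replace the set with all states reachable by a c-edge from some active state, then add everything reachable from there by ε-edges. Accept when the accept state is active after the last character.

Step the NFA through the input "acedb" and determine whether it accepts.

initial (ε-close {0}): {0,2,3,4,8}
'a' @ 1: {5,6}
'c' @ 2: {3,7,8}
'e' @ 3: {}  — dead — no transitions
rest 'db' ignored (set empty)
end set {} — state 1 not in

Answer: REJECT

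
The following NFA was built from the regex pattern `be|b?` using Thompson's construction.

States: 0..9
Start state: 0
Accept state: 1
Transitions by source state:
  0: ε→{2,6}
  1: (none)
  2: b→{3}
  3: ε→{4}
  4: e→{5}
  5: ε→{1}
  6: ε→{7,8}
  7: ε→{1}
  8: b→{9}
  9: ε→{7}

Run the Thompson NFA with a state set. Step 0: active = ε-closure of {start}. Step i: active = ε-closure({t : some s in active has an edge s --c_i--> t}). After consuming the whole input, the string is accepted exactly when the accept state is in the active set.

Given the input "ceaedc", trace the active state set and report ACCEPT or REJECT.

initial (ε-close {0}): {0,1,2,6,7,8}
'c' @ 1: {}  — state set empty
rest 'eaedc' ignored (set empty)
after full input: {}  (accept=1 not in)

Answer: REJECT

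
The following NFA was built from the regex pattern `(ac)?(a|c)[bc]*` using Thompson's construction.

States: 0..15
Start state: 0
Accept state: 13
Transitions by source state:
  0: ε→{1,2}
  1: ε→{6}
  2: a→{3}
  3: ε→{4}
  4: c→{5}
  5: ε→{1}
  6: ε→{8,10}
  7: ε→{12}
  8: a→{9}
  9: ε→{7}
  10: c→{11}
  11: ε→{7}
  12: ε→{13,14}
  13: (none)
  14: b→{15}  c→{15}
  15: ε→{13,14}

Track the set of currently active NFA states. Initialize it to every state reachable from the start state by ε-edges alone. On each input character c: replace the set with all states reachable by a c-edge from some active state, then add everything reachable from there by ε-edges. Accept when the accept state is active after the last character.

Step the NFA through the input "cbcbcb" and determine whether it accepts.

Answer: ACCEPT

Trace:
initial (ε-close {0}): {0,1,2,6,8,10}
'c' @ 1: {7,11,12,13,14}  [accepting]
'b' @ 2: {13,14,15}  [accepting]
'c' @ 3: {13,14,15}  [accepting]
'b' @ 4: {13,14,15}  [accepting]
'c' @ 5: {13,14,15}  [accepting]
'b' @ 6: {13,14,15}  [accepting]
end set {13,14,15} — state 13 in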